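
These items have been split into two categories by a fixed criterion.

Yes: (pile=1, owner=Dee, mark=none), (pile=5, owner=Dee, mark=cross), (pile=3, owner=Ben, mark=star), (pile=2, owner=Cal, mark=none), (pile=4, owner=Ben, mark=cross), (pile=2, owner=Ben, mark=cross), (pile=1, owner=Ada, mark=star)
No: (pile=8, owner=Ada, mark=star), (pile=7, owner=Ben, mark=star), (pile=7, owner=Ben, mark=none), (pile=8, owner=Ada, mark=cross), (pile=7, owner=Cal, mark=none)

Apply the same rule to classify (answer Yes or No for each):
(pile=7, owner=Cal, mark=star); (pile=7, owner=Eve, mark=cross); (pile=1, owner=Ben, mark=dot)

A rule that fits every label: pile ≤ 5 — true of each 'Yes' example, false of each 'No' one.

No, No, Yes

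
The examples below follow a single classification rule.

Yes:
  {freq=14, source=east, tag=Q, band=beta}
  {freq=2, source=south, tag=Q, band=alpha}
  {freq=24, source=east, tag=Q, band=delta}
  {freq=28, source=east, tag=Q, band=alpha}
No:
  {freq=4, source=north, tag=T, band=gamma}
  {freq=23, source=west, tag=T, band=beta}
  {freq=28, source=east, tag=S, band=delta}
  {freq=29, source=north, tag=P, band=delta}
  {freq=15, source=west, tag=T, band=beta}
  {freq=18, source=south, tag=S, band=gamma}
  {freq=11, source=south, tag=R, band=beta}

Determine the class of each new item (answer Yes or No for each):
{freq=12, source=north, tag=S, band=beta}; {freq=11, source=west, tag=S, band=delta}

No, No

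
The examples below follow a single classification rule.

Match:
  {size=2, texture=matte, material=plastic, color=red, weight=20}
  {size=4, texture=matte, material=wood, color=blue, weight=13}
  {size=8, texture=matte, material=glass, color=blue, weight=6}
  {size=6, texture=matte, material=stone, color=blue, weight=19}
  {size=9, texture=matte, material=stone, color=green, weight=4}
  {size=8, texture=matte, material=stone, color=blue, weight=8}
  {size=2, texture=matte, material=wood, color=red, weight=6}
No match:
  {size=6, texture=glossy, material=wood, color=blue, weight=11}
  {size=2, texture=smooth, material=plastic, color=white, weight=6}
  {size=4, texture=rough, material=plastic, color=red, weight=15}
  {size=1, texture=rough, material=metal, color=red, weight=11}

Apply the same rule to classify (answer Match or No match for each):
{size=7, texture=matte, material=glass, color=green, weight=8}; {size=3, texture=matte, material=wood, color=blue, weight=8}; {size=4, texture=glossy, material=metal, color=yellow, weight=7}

Match, Match, No match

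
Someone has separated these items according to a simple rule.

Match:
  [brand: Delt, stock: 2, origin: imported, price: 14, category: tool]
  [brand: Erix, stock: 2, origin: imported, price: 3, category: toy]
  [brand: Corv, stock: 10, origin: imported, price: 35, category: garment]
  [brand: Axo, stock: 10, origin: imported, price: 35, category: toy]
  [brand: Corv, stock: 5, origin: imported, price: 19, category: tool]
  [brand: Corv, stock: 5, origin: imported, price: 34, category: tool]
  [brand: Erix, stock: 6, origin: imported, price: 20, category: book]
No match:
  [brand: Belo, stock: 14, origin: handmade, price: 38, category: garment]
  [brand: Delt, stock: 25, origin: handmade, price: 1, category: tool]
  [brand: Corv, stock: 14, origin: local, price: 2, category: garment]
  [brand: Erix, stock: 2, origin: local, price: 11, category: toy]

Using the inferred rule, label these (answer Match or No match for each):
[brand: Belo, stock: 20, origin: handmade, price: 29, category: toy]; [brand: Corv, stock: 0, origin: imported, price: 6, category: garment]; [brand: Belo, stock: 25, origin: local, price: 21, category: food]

No match, Match, No match

Comparing the two groups points to one rule — origin is imported.
[brand: Belo, stock: 20, origin: handmade, price: 29, category: toy]: origin is handmade — doesn't match, so No match. [brand: Corv, stock: 0, origin: imported, price: 6, category: garment]: origin is imported — matches, so Match. [brand: Belo, stock: 25, origin: local, price: 21, category: food]: origin is local — doesn't match, so No match.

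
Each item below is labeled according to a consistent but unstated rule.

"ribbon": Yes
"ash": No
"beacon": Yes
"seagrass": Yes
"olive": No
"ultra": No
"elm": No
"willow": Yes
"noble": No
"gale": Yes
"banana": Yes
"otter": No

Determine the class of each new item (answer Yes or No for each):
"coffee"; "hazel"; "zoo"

Yes, No, No

The common property of the 'Yes' items is: even length. No 'No' item has it.
"coffee" → length 6 → Yes. "hazel" → length 5 → No. "zoo" → length 3 → No.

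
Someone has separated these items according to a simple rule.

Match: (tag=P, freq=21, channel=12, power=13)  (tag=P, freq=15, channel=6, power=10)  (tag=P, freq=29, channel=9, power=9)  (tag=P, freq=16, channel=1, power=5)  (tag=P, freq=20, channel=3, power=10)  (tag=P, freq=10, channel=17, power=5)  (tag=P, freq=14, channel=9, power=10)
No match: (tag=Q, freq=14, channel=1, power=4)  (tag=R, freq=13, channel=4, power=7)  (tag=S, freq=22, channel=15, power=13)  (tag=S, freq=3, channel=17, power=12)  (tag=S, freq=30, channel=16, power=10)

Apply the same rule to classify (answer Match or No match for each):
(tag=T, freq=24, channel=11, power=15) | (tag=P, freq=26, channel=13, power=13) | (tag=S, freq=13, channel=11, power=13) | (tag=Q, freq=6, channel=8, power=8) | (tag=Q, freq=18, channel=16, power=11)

All 'Match' examples share one property — tag is P — and every 'No match' example lacks it.

No match, Match, No match, No match, No match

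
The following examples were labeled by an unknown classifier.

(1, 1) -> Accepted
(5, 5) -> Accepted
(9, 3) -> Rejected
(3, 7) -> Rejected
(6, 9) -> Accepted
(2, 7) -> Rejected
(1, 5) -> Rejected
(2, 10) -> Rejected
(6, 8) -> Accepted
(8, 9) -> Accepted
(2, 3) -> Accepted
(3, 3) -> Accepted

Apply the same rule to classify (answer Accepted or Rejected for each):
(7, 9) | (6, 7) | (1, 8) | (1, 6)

Accepted, Accepted, Rejected, Rejected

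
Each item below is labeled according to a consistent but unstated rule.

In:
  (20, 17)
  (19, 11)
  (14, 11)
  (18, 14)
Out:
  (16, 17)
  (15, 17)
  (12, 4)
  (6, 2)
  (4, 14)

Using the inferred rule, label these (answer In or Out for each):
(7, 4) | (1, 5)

Out, Out

All 'In' examples share one property — first > second AND sum ≥ 18 — and every 'Out' example lacks it.
(7, 4): 7 > 4, 7+4 = 11, fails this test → Out.
(1, 5): 1 < 5, 1+5 = 6, fails this test → Out.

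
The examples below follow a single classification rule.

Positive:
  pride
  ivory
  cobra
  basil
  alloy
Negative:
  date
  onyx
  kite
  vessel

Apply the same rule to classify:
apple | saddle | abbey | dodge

The distinguishing property — odd length — holds for all the 'Positive' cases and none of the 'Negative' cases.

Positive, Negative, Positive, Positive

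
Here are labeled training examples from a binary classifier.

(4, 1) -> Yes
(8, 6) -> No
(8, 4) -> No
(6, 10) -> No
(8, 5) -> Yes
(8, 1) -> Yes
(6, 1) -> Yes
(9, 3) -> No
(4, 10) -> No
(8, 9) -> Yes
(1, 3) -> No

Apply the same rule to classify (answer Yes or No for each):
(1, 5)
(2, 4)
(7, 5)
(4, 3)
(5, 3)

A rule that fits every label: sum is odd — true of each 'Yes' example, false of each 'No' one.
(1, 5) → 1+5 = 6 → No. (2, 4) → 2+4 = 6 → No. (7, 5) → 7+5 = 12 → No. (4, 3) → 4+3 = 7 → Yes. (5, 3) → 5+3 = 8 → No.

No, No, No, Yes, No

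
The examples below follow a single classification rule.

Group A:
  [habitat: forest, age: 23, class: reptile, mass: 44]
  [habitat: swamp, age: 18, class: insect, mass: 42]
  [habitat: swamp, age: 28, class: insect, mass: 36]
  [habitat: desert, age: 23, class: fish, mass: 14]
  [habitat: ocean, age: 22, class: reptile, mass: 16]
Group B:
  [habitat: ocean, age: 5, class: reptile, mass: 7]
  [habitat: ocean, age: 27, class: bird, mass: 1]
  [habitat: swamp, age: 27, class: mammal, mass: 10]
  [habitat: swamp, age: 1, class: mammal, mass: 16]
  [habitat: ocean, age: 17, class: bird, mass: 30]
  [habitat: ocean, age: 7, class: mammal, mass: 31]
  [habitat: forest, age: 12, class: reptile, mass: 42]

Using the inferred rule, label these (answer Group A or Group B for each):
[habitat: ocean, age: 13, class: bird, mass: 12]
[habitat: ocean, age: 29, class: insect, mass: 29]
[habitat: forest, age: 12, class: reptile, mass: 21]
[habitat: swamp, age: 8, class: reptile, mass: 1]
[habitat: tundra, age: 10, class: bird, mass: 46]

All 'Group A' examples share one property — mass ≥ 14 AND age ≥ 18 — and every 'Group B' example lacks it.
Group B: [habitat: ocean, age: 13, class: bird, mass: 12], since mass = 12, age = 13. Group A: [habitat: ocean, age: 29, class: insect, mass: 29], since mass = 29, age = 29. Group B: [habitat: forest, age: 12, class: reptile, mass: 21], since mass = 21, age = 12. Group B: [habitat: swamp, age: 8, class: reptile, mass: 1], since mass = 1, age = 8. Group B: [habitat: tundra, age: 10, class: bird, mass: 46], since mass = 46, age = 10.

Group B, Group A, Group B, Group B, Group B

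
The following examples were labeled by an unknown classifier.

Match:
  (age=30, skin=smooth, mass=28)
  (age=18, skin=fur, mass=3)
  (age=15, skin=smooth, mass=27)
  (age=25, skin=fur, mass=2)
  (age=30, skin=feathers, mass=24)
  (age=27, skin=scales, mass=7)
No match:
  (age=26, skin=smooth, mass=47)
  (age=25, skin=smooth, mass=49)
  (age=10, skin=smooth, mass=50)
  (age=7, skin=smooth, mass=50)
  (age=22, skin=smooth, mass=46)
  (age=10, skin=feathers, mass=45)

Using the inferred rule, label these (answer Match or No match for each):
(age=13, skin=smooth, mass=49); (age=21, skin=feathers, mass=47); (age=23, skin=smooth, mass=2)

No match, No match, Match

Every 'Match' example satisfies: mass ≤ 28. None of the 'No match' examples do.
(age=13, skin=smooth, mass=49): No match (mass = 49). (age=21, skin=feathers, mass=47): No match (mass = 47). (age=23, skin=smooth, mass=2): Match (mass = 2).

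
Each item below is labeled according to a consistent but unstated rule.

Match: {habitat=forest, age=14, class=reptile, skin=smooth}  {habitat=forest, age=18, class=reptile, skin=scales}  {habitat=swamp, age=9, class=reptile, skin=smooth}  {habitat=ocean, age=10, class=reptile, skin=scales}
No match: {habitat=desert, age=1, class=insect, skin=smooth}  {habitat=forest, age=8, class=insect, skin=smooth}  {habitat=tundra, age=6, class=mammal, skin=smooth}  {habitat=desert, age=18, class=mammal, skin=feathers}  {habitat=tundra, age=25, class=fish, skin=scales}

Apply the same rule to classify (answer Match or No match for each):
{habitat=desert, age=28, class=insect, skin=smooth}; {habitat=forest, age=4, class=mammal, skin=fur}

Comparing the two groups points to one rule — class is reptile.

No match, No match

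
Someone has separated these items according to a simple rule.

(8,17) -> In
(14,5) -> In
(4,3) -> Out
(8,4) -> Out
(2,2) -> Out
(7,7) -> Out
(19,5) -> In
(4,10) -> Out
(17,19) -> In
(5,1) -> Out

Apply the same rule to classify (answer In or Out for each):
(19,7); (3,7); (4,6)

In, Out, Out

The distinguishing property — sum ≥ 19 — holds for all the 'In' cases and none of the 'Out' cases.
(19,7): 19+7 = 26, qualifies → In. (3,7): 3+7 = 10, doesn't qualify → Out. (4,6): 4+6 = 10, doesn't qualify → Out.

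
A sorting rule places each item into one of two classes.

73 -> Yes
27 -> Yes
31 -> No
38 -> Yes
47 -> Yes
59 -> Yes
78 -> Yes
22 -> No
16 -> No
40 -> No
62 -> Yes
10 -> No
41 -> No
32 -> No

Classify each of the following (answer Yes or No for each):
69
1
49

Yes, No, Yes

A rule that fits every label: digit sum ≥ 8 — true of each 'Yes' example, false of each 'No' one.
69 — digit sum 6+9 = 15, hence Yes.
1 — digit sum 1, hence No.
49 — digit sum 4+9 = 13, hence Yes.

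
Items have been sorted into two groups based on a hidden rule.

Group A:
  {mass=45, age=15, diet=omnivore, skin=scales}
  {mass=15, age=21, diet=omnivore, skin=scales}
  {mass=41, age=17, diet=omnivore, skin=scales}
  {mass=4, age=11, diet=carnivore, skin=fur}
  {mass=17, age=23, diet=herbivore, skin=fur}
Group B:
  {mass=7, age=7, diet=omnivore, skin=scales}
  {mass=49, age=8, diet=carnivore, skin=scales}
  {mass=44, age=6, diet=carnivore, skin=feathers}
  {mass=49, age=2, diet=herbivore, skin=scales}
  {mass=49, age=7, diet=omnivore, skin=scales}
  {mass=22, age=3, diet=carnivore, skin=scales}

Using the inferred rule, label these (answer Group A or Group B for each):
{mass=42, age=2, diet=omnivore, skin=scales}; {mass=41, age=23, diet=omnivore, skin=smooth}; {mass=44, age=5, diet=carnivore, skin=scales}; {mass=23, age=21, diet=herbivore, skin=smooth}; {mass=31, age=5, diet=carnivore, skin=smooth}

Group B, Group A, Group B, Group A, Group B

'Group A' ⟺ age ≥ 11.
{mass=42, age=2, diet=omnivore, skin=scales} → age = 2 → Group B.
{mass=41, age=23, diet=omnivore, skin=smooth} → age = 23 → Group A.
{mass=44, age=5, diet=carnivore, skin=scales} → age = 5 → Group B.
{mass=23, age=21, diet=herbivore, skin=smooth} → age = 21 → Group A.
{mass=31, age=5, diet=carnivore, skin=smooth} → age = 5 → Group B.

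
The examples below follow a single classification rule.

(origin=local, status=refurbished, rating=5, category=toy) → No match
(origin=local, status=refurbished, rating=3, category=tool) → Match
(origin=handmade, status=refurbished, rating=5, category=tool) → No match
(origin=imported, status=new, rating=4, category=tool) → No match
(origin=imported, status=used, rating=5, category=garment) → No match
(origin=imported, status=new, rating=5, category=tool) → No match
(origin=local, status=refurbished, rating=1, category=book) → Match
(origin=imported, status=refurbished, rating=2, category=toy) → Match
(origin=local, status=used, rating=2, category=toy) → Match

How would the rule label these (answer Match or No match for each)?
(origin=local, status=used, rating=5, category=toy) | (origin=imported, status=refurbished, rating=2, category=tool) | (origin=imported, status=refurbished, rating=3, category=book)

No match, Match, Match

The rule appears to be: rating ≤ 3.
(origin=local, status=used, rating=5, category=toy): rating = 5 — doesn't match, so No match.
(origin=imported, status=refurbished, rating=2, category=tool): rating = 2 — qualifies, so Match.
(origin=imported, status=refurbished, rating=3, category=book): rating = 3 — qualifies, so Match.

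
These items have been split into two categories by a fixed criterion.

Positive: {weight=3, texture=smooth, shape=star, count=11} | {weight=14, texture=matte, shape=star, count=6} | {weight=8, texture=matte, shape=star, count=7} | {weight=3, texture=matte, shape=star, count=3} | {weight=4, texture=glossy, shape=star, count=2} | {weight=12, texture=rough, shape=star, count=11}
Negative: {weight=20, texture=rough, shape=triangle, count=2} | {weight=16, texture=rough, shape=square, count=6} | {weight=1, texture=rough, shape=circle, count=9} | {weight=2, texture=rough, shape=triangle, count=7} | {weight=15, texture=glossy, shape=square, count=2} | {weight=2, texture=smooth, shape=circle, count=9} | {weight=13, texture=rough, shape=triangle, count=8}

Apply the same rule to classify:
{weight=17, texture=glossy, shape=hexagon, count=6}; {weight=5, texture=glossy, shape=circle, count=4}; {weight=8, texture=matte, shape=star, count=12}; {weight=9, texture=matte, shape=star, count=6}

Rule: shape is star. This holds for each 'Positive' example and fails for each 'Negative' one.
{weight=17, texture=glossy, shape=hexagon, count=6} — shape is hexagon, hence Negative. {weight=5, texture=glossy, shape=circle, count=4} — shape is circle, hence Negative. {weight=8, texture=matte, shape=star, count=12} — shape is star, hence Positive. {weight=9, texture=matte, shape=star, count=6} — shape is star, hence Positive.

Negative, Negative, Positive, Positive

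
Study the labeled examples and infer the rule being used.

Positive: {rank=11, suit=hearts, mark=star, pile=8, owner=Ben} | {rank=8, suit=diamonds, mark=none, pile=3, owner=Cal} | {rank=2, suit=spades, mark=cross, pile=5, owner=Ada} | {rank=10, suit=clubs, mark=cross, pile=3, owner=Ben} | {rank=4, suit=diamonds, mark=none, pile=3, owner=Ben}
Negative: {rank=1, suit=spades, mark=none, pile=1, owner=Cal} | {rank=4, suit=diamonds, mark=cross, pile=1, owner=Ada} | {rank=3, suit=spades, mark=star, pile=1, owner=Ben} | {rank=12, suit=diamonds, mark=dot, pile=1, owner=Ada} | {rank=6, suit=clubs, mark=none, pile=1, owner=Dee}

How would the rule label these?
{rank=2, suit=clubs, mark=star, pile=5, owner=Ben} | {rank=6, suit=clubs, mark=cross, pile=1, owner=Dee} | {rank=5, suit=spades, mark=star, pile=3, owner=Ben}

Positive, Negative, Positive

The simplest hypothesis consistent with all the labels is: pile ≥ 3.
{rank=2, suit=clubs, mark=star, pile=5, owner=Ben}: pile = 5, has this property → Positive.
{rank=6, suit=clubs, mark=cross, pile=1, owner=Dee}: pile = 1, does not satisfy this → Negative.
{rank=5, suit=spades, mark=star, pile=3, owner=Ben}: pile = 3, has this property → Positive.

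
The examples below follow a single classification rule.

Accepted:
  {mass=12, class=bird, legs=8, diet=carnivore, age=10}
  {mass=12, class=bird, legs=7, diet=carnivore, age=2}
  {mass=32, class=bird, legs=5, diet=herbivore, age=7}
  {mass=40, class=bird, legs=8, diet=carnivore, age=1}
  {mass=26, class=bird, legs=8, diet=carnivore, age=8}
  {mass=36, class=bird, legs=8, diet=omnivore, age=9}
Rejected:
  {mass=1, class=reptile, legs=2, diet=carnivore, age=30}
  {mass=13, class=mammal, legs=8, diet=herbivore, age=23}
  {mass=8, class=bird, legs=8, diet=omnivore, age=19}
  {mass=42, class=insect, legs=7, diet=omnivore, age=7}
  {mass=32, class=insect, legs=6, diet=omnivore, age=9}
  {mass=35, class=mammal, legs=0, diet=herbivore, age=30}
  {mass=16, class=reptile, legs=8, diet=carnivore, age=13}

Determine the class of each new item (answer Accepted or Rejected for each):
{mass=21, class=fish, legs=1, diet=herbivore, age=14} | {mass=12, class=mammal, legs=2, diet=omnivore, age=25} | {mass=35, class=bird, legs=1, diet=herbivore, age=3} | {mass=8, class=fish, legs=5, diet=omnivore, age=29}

Rejected, Rejected, Accepted, Rejected

The simplest hypothesis consistent with all the labels is: class is bird AND age ≤ 10.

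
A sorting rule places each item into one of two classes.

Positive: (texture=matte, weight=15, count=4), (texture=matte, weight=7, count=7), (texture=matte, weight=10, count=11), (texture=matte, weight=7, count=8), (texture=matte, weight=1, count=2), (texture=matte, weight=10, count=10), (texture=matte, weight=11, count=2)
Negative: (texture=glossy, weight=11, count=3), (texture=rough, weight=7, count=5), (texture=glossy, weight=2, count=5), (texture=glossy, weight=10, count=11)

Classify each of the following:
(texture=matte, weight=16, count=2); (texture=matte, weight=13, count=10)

Positive, Positive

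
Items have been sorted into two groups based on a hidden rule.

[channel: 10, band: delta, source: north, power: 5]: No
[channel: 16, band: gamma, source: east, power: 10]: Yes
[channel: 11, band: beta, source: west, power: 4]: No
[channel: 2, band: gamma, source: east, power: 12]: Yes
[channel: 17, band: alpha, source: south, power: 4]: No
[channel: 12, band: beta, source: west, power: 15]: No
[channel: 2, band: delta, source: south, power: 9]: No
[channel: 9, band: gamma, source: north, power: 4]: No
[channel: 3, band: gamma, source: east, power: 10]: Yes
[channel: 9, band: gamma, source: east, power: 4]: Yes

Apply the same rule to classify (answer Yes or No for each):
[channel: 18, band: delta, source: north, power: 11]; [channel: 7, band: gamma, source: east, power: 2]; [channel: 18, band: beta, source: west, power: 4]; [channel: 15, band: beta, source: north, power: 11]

No, Yes, No, No

One predicate separates the groups cleanly: source is east.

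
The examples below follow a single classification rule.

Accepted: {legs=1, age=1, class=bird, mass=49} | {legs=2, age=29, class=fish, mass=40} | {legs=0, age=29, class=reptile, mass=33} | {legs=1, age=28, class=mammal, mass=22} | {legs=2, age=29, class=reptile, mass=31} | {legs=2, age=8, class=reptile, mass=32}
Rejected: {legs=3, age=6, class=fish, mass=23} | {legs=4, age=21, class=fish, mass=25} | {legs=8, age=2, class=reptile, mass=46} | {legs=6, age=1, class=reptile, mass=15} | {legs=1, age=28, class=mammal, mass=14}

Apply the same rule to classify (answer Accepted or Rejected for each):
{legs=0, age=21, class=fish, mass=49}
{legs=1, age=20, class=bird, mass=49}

The distinguishing property — mass ≥ 15 AND legs ≤ 2 — holds for all the 'Accepted' cases and none of the 'Rejected' cases.
{legs=0, age=21, class=fish, mass=49}: mass = 49, legs = 0 — satisfies this, so Accepted.
{legs=1, age=20, class=bird, mass=49}: mass = 49, legs = 1 — satisfies this, so Accepted.

Accepted, Accepted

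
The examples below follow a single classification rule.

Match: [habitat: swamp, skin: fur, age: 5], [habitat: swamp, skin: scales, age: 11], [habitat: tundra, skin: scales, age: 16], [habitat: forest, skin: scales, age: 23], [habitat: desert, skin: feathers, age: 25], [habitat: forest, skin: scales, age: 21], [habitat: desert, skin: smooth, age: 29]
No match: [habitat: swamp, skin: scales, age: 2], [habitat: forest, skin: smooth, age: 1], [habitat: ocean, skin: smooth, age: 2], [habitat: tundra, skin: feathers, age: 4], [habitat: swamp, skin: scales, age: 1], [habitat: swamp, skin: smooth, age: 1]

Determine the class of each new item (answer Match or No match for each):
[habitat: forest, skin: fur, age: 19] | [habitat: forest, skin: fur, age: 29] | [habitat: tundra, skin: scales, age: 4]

The common property of the 'Match' items is: age ≥ 5. No 'No match' item has it.
[habitat: forest, skin: fur, age: 19]: age = 19 — passes, so Match.
[habitat: forest, skin: fur, age: 29]: age = 29 — passes, so Match.
[habitat: tundra, skin: scales, age: 4]: age = 4 — does not pass, so No match.

Match, Match, No match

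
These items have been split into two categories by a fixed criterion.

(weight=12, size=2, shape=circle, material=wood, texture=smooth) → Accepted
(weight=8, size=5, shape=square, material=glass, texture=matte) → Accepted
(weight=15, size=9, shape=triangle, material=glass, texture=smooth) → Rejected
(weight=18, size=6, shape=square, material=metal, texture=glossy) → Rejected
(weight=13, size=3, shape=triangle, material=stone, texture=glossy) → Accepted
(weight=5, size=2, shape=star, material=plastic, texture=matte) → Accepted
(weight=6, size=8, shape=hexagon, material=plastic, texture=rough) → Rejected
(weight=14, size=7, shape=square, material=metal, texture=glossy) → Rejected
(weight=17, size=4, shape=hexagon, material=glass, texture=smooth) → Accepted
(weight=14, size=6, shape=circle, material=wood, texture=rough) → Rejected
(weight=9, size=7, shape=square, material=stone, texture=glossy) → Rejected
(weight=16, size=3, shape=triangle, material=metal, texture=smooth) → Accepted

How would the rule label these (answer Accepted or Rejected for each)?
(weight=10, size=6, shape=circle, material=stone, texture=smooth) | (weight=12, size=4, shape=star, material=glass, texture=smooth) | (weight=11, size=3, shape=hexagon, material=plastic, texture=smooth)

Rejected, Accepted, Accepted

A rule that fits every label: size ≤ 5 — true of each 'Accepted' example, false of each 'Rejected' one.
(weight=10, size=6, shape=circle, material=stone, texture=smooth) — size = 6, hence Rejected. (weight=12, size=4, shape=star, material=glass, texture=smooth) — size = 4, hence Accepted. (weight=11, size=3, shape=hexagon, material=plastic, texture=smooth) — size = 3, hence Accepted.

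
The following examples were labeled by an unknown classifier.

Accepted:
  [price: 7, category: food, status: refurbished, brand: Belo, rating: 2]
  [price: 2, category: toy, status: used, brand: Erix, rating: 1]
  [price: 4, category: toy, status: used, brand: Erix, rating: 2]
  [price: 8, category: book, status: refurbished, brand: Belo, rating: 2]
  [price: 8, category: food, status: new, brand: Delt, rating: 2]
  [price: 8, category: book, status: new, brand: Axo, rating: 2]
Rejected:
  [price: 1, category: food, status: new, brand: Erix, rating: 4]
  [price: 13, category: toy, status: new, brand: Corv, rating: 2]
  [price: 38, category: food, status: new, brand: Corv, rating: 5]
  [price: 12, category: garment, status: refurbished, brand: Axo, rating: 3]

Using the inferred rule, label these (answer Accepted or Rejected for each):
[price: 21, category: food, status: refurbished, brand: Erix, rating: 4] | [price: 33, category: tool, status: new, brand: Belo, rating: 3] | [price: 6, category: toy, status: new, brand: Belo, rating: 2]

Rejected, Rejected, Accepted

Every 'Accepted' example satisfies: price ≥ 2 AND price ≤ 8. None of the 'Rejected' examples do.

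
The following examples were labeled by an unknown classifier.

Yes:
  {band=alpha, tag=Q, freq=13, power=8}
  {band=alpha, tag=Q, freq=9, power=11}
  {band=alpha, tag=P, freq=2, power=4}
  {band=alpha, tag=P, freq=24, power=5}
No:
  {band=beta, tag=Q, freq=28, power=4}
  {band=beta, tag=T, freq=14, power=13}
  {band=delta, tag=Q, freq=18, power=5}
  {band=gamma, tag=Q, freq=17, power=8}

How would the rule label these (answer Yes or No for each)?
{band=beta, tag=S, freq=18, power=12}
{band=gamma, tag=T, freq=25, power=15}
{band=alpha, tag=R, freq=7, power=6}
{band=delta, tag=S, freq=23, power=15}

No, No, Yes, No

Comparing the two groups points to one rule — band is alpha.
{band=beta, tag=S, freq=18, power=12}: band is beta — fails this test, so No. {band=gamma, tag=T, freq=25, power=15}: band is gamma — fails this test, so No. {band=alpha, tag=R, freq=7, power=6}: band is alpha — satisfies this, so Yes. {band=delta, tag=S, freq=23, power=15}: band is delta — fails this test, so No.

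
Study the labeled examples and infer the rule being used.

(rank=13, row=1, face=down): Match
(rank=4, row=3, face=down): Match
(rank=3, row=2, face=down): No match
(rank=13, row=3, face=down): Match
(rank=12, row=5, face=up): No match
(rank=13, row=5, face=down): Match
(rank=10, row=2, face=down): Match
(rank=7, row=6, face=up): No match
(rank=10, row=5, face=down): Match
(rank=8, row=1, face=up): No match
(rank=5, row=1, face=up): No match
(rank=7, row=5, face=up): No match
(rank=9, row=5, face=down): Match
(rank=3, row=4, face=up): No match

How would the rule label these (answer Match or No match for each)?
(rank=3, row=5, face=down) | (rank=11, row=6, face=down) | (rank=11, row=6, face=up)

No match, Match, No match

The simplest hypothesis consistent with all the labels is: face is down AND rank ≥ 4.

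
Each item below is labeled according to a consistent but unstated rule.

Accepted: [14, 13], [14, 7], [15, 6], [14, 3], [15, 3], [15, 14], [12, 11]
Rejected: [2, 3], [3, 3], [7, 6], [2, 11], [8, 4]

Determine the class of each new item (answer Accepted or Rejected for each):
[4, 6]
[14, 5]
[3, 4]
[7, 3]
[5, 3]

One predicate separates the groups cleanly: sum ≥ 17.
Rejected: [4, 6], since 4+6 = 10. Accepted: [14, 5], since 14+5 = 19. Rejected: [3, 4], since 3+4 = 7. Rejected: [7, 3], since 7+3 = 10. Rejected: [5, 3], since 5+3 = 8.

Rejected, Accepted, Rejected, Rejected, Rejected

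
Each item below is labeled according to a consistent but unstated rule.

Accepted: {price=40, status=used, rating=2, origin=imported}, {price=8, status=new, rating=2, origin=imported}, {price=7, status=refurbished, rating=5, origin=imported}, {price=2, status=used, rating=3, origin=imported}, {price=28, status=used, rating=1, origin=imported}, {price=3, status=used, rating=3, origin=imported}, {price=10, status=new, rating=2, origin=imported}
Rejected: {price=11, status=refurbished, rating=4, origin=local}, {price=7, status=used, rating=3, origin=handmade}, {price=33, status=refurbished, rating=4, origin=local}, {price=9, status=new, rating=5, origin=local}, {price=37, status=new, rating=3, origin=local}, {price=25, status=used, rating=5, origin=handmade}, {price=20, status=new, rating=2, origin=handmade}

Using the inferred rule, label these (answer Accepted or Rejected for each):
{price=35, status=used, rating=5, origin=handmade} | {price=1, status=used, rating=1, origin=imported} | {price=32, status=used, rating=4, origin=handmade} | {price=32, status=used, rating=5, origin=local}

Rejected, Accepted, Rejected, Rejected

'Accepted' ⟺ origin is imported.
{price=35, status=used, rating=5, origin=handmade}: Rejected (origin is handmade).
{price=1, status=used, rating=1, origin=imported}: Accepted (origin is imported).
{price=32, status=used, rating=4, origin=handmade}: Rejected (origin is handmade).
{price=32, status=used, rating=5, origin=local}: Rejected (origin is local).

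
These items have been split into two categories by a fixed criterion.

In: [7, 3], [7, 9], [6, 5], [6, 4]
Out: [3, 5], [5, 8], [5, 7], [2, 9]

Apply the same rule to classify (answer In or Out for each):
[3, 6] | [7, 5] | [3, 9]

Every 'In' example satisfies: first ≥ 6. None of the 'Out' examples do.

Out, In, Out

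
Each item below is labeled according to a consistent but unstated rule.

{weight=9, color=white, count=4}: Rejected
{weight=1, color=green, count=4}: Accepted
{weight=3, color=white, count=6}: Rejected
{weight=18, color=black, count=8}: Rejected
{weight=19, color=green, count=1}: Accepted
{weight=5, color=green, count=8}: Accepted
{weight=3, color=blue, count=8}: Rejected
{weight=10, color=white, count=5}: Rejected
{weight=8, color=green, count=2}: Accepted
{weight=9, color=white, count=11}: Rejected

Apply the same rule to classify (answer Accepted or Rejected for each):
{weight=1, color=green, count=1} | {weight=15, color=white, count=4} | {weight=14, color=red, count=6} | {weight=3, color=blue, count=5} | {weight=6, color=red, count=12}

Accepted, Rejected, Rejected, Rejected, Rejected

The classifier is using: color is green.
{weight=1, color=green, count=1}: color is green — satisfies this, so Accepted.
{weight=15, color=white, count=4}: color is white — doesn't qualify, so Rejected.
{weight=14, color=red, count=6}: color is red — doesn't qualify, so Rejected.
{weight=3, color=blue, count=5}: color is blue — doesn't qualify, so Rejected.
{weight=6, color=red, count=12}: color is red — doesn't qualify, so Rejected.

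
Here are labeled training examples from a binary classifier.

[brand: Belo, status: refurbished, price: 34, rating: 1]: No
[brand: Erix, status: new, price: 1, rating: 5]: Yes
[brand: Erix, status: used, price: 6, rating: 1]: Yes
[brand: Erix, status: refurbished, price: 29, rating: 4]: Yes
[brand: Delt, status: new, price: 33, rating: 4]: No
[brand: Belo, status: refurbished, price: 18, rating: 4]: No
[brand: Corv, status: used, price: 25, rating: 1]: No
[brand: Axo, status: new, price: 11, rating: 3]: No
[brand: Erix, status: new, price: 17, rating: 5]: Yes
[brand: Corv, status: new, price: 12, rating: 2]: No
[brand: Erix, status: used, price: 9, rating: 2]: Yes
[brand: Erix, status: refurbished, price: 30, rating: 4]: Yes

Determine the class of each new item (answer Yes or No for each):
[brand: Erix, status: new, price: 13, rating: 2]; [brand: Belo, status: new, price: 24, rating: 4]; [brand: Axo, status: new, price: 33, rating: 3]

Checking candidate rules against both groups, what survives is: brand is Erix.
[brand: Erix, status: new, price: 13, rating: 2]: brand is Erix, checks out → Yes.
[brand: Belo, status: new, price: 24, rating: 4]: brand is Belo, does not satisfy this → No.
[brand: Axo, status: new, price: 33, rating: 3]: brand is Axo, does not satisfy this → No.

Yes, No, No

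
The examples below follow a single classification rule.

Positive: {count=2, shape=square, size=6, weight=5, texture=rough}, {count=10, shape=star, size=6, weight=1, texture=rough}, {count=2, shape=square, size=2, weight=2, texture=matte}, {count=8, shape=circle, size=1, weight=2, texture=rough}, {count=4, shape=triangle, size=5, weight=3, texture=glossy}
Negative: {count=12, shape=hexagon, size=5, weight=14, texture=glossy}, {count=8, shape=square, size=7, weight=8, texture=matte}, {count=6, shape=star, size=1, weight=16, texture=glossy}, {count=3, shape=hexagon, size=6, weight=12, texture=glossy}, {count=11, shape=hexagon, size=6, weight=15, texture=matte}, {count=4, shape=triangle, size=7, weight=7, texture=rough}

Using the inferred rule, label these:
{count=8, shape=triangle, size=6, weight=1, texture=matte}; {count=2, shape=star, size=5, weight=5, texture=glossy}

The rule appears to be: weight ≤ 5.
{count=8, shape=triangle, size=6, weight=1, texture=matte}: weight = 1 — has this property, so Positive.
{count=2, shape=star, size=5, weight=5, texture=glossy}: weight = 5 — has this property, so Positive.

Positive, Positive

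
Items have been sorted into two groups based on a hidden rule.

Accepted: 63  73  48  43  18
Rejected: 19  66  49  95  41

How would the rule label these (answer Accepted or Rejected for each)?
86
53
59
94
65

The pattern is that an item is 'Accepted' exactly when: ≡ 3 (mod 5).
86: 86 mod 5 = 1 — does not fit, so Rejected.
53: 53 mod 5 = 3 — has this property, so Accepted.
59: 59 mod 5 = 4 — does not fit, so Rejected.
94: 94 mod 5 = 4 — does not fit, so Rejected.
65: 65 mod 5 = 0 — does not fit, so Rejected.

Rejected, Accepted, Rejected, Rejected, Rejected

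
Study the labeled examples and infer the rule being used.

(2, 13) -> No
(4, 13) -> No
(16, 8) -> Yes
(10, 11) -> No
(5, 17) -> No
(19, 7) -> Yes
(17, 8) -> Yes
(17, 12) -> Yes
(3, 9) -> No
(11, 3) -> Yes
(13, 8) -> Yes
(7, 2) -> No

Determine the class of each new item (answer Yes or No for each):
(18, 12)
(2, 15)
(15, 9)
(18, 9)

The classifier is using: first ≥ 11.
(18, 12) — first 18, hence Yes. (2, 15) — first 2, hence No. (15, 9) — first 15, hence Yes. (18, 9) — first 18, hence Yes.

Yes, No, Yes, Yes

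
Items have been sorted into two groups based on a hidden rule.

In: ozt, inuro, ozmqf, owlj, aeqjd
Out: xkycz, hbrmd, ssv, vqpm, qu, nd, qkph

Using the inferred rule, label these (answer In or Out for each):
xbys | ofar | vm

Comparing the two groups points to one rule — starts with a vowel.
xbys: starts with 'x' — doesn't match, so Out. ofar: starts with 'o' — fits, so In. vm: starts with 'v' — doesn't match, so Out.

Out, In, Out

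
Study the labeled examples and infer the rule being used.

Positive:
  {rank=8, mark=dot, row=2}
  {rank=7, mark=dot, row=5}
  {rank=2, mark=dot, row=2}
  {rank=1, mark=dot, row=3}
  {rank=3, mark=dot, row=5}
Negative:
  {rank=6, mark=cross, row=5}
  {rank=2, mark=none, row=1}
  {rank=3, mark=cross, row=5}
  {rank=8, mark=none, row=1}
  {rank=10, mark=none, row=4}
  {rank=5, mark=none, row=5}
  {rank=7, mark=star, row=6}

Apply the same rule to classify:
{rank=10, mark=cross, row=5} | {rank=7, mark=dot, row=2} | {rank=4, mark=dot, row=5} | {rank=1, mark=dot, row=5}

Every 'Positive' example satisfies: mark is dot. None of the 'Negative' examples do.

Negative, Positive, Positive, Positive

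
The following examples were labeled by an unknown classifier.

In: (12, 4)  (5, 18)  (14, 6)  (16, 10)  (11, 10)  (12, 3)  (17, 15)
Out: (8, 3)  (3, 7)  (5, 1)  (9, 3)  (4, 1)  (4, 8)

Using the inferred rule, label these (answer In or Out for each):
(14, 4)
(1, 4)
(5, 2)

Every 'In' example satisfies: sum ≥ 15. None of the 'Out' examples do.

In, Out, Out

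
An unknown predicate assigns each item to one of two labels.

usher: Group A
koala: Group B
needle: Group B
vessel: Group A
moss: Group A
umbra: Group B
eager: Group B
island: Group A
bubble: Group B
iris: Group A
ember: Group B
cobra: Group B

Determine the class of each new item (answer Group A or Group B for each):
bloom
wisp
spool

Group B, Group A, Group A

Every 'Group A' example satisfies: contains 's'. None of the 'Group B' examples do.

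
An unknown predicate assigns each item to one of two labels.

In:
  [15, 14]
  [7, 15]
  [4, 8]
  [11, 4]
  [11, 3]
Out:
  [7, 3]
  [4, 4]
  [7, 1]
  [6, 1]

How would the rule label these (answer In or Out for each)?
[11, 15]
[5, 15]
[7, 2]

In, In, Out

Every 'In' example satisfies: sum ≥ 12. None of the 'Out' examples do.
[11, 15]: 11+15 = 26, passes → In.
[5, 15]: 5+15 = 20, passes → In.
[7, 2]: 7+2 = 9, does not satisfy this → Out.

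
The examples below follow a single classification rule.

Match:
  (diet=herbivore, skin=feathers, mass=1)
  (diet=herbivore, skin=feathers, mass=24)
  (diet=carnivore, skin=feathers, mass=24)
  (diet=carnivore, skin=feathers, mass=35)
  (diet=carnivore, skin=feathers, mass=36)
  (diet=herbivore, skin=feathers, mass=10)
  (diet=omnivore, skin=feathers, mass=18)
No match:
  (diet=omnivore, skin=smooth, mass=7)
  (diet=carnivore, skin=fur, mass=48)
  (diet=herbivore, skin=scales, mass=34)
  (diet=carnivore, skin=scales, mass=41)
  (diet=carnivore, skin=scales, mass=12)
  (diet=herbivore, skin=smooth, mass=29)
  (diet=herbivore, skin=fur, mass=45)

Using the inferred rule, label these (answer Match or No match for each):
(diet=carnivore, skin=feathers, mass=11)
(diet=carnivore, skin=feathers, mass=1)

The simplest hypothesis consistent with all the labels is: skin is feathers.
(diet=carnivore, skin=feathers, mass=11): skin is feathers, has this property → Match. (diet=carnivore, skin=feathers, mass=1): skin is feathers, has this property → Match.

Match, Match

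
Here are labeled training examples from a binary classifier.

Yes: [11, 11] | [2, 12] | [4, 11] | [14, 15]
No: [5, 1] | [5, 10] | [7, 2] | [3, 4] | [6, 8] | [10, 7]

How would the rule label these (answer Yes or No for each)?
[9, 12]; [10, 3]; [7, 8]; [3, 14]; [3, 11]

Yes, No, No, Yes, Yes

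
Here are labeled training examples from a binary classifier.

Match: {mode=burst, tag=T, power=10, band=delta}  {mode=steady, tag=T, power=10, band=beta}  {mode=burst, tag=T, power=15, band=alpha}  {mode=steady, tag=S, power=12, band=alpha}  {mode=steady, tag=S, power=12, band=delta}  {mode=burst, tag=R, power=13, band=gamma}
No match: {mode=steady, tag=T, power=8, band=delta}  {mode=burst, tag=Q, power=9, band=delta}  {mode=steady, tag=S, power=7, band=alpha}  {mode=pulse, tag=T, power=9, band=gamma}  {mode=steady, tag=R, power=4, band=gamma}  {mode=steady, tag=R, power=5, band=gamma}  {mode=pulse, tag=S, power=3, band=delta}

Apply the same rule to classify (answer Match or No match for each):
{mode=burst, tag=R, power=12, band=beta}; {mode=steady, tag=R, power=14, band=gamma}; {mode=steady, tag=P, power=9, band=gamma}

Match, Match, No match

One predicate separates the groups cleanly: power ≥ 10.
{mode=burst, tag=R, power=12, band=beta} → power = 12 → Match.
{mode=steady, tag=R, power=14, band=gamma} → power = 14 → Match.
{mode=steady, tag=P, power=9, band=gamma} → power = 9 → No match.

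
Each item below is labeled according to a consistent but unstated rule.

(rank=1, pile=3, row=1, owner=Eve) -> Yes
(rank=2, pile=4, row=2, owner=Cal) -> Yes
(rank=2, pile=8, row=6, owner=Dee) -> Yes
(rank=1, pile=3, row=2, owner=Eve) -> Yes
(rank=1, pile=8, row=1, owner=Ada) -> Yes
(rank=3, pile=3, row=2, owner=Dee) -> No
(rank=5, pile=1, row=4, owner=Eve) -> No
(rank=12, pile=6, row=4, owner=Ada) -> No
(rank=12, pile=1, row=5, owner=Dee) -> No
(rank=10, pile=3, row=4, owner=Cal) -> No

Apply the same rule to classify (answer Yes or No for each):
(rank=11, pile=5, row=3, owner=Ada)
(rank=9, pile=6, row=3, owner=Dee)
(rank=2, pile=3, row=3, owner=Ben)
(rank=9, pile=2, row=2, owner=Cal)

No, No, Yes, No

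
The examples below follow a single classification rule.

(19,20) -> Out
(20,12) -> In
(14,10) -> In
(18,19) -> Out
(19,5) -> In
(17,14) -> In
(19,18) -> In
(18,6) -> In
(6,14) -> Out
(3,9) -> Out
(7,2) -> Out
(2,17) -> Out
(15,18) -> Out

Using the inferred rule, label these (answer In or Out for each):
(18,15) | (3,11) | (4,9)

The simplest hypothesis consistent with all the labels is: first > second AND sum ≥ 12.
(18,15): In (18 > 15, 18+15 = 33).
(3,11): Out (3 < 11, 3+11 = 14).
(4,9): Out (4 < 9, 4+9 = 13).

In, Out, Out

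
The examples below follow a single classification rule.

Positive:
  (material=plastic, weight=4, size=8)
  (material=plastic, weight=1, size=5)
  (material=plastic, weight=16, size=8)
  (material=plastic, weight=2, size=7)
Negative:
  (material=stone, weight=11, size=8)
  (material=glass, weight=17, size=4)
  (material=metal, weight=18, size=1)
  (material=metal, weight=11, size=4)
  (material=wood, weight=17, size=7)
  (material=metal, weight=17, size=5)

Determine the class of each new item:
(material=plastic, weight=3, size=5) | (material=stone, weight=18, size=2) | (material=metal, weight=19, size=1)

Checking candidate rules against both groups, what survives is: material is plastic.
(material=plastic, weight=3, size=5): material is plastic, matches → Positive.
(material=stone, weight=18, size=2): material is stone, doesn't qualify → Negative.
(material=metal, weight=19, size=1): material is metal, doesn't qualify → Negative.

Positive, Negative, Negative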